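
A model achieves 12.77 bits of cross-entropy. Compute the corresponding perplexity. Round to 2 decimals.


Perplexity formula: PP = 2^H
H = 12.77
PP = 2^12.77
Decompose: 2^12.77 = 2^12 * 2^0.77
2^12 = 4096, 2^0.77 ~ 1.7052698
PP ~ 4096 * 1.7052698 = 6984.7851008
Rounded to 2 decimals: 6984.79

6984.79


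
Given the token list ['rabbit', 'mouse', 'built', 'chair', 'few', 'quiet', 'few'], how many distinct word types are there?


Listing all tokens and tracking unique types:
  Token 1: 'rabbit' -> NEW (unique so far: 1)
  Token 2: 'mouse' -> NEW (unique so far: 2)
  Token 3: 'built' -> NEW (unique so far: 3)
  Token 4: 'chair' -> NEW (unique so far: 4)
  Token 5: 'few' -> NEW (unique so far: 5)
  Token 6: 'quiet' -> NEW (unique so far: 6)
  Token 7: 'few' -> duplicate (unique so far: 6)
Unique types: ('built', 'chair', 'few', 'mouse', 'quiet', 'rabbit')
Vocabulary size: 6

6


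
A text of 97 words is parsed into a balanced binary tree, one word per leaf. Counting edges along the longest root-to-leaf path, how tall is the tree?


In a balanced binary tree with n leaves the deepest leaf is ceil(log2(n)) edges below the root.
log2(97) = 6.5999
ceil(6.5999) = 7
height (edges) = 7

7


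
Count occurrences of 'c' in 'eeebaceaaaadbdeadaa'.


Scanning 'eeebaceaaaadbdeadaa' for 'c':
  Position 5: 'c' -> MATCH (count: 1)
Total occurrences of 'c': 1

1


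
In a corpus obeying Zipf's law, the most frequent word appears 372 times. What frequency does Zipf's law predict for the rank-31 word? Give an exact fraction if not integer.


Zipf's law: freq(rank) = f1 / rank
f1 = 372, rank = 31
freq = 372 / 31
= 12

12


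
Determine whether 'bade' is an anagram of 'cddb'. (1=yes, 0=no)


Sort characters of 'bade': 'abde'
Sort characters of 'cddb': 'bcdd'
Sorted forms differ -> they are NOT anagrams
Result: 0

0


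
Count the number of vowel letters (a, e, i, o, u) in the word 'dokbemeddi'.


Scanning each character of 'dokbemeddi':
  Position 1: 'd' -> consonant (running count: 0)
  Position 2: 'o' -> vowel (running count: 1)
  Position 3: 'k' -> consonant (running count: 1)
  Position 4: 'b' -> consonant (running count: 1)
  Position 5: 'e' -> vowel (running count: 2)
  Position 6: 'm' -> consonant (running count: 2)
  Position 7: 'e' -> vowel (running count: 3)
  Position 8: 'd' -> consonant (running count: 3)
  Position 9: 'd' -> consonant (running count: 3)
  Position 10: 'i' -> vowel (running count: 4)
Total vowels: 4

4


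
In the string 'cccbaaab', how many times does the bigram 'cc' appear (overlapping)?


Scanning 'cccbaaab' for bigram 'cc':
  Position 0: 'cc' -> MATCH
  Position 1: 'cc' -> MATCH
  Position 2: 'cb' -> no
  Position 3: 'ba' -> no
  Position 4: 'aa' -> no
  Position 5: 'aa' -> no
  Position 6: 'ab' -> no
Total matches: 2

2


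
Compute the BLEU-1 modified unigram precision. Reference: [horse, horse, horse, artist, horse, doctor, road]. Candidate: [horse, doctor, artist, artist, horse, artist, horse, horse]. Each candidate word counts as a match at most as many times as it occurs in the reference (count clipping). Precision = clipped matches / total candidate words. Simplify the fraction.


Reference word counts: {'artist': 1, 'doctor': 1, 'horse': 4, 'road': 1}
Checking each candidate word (with clipping):
  'horse' -> in reference (ref count 4, used 1/4) -> match (matches: 1)
  'doctor' -> in reference (ref count 1, used 1/1) -> match (matches: 2)
  'artist' -> in reference (ref count 1, used 1/1) -> match (matches: 3)
  'artist' -> ref count 1 already used up (1/1) -> clipped, no match (matches: 3)
  'horse' -> in reference (ref count 4, used 2/4) -> match (matches: 4)
  'artist' -> ref count 1 already used up (1/1) -> clipped, no match (matches: 4)
  'horse' -> in reference (ref count 4, used 3/4) -> match (matches: 5)
  'horse' -> in reference (ref count 4, used 4/4) -> match (matches: 6)
Clipped matches: 6, Candidate length: 8
Precision = 6/8 = 3/4

3/4


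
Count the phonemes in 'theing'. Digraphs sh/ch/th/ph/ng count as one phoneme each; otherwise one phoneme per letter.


Parsing 'theing' greedily, digraphs first:
  'th' -> digraph (1 consonant phoneme) (phonemes so far: 1)
  'e' -> vowel phoneme (phonemes so far: 2)
  'i' -> vowel phoneme (phonemes so far: 3)
  'ng' -> digraph (1 consonant phoneme) (phonemes so far: 4)
Total phonemes: 4

4


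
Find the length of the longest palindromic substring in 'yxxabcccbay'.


Scanning 'yxxabcccbay' for palindromic substrings.
Substring at positions 3-9: 'abcccba'.
Check: reverse('abcccba') = 'abcccba' -> palindrome confirmed.
Neighbouring characters ('x' / 'y') break symmetry, so it cannot extend further.
No longer palindromic substring exists; longest length = 7

7


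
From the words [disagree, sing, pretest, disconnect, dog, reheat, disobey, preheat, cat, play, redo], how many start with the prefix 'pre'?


Checking each word for prefix 'pre':
  'disagree' -> no (count: 0)
  'sing' -> no (count: 0)
  'pretest' -> YES, starts with 'pre' (count: 1)
  'disconnect' -> no (count: 1)
  'dog' -> no (count: 1)
  'reheat' -> no (count: 1)
  'disobey' -> no (count: 1)
  'preheat' -> YES, starts with 'pre' (count: 2)
  'cat' -> no (count: 2)
  'play' -> no (count: 2)
  'redo' -> no (count: 2)
Total with prefix 'pre': 2

2


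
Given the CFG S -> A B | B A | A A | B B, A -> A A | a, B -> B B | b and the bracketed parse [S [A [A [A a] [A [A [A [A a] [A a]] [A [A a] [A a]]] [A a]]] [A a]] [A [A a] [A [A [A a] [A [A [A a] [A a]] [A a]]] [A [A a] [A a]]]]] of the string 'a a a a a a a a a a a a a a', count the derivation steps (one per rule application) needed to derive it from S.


Every bracketed nonterminal node [X ...] in the tree is produced by exactly one rule application.
Reading the tree off as a leftmost derivation:
  Step 1: S  =>  A A   (applied S -> A A)
  Step 2: A A  =>  A A A   (applied A -> A A)
  Step 3: A A A  =>  A A A A   (applied A -> A A)
  Step 4: A A A A  =>  a A A A   (applied A -> a)
  Step 5: a A A A  =>  a A A A A   (applied A -> A A)
  Step 6: a A A A A  =>  a A A A A A   (applied A -> A A)
  Step 7: a A A A A A  =>  a A A A A A A   (applied A -> A A)
  Step 8: a A A A A A A  =>  a a A A A A A   (applied A -> a)
  Step 9: a a A A A A A  =>  a a a A A A A   (applied A -> a)
  Step 10: a a a A A A A  =>  a a a A A A A A   (applied A -> A A)
  Step 11: a a a A A A A A  =>  a a a a A A A A   (applied A -> a)
  Step 12: a a a a A A A A  =>  a a a a a A A A   (applied A -> a)
  Step 13: a a a a a A A A  =>  a a a a a a A A   (applied A -> a)
  Step 14: a a a a a a A A  =>  a a a a a a a A   (applied A -> a)
  Step 15: a a a a a a a A  =>  a a a a a a a A A   (applied A -> A A)
  Step 16: a a a a a a a A A  =>  a a a a a a a a A   (applied A -> a)
  Step 17: a a a a a a a a A  =>  a a a a a a a a A A   (applied A -> A A)
  Step 18: a a a a a a a a A A  =>  a a a a a a a a A A A   (applied A -> A A)
  Step 19: a a a a a a a a A A A  =>  a a a a a a a a a A A   (applied A -> a)
  Step 20: a a a a a a a a a A A  =>  a a a a a a a a a A A A   (applied A -> A A)
  Step 21: a a a a a a a a a A A A  =>  a a a a a a a a a A A A A   (applied A -> A A)
  Step 22: a a a a a a a a a A A A A  =>  a a a a a a a a a a A A A   (applied A -> a)
  Step 23: a a a a a a a a a a A A A  =>  a a a a a a a a a a a A A   (applied A -> a)
  Step 24: a a a a a a a a a a a A A  =>  a a a a a a a a a a a a A   (applied A -> a)
  Step 25: a a a a a a a a a a a a A  =>  a a a a a a a a a a a a A A   (applied A -> A A)
  Step 26: a a a a a a a a a a a a A A  =>  a a a a a a a a a a a a a A   (applied A -> a)
  Step 27: a a a a a a a a a a a a a A  =>  a a a a a a a a a a a a a a   (applied A -> a)
Final yield: a a a a a a a a a a a a a a
Total rewrite steps: 27

27


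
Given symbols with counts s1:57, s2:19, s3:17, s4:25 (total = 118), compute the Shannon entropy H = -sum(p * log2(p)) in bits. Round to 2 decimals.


Computing entropy H = -sum(p_i * log2(p_i)):
  s1: p = 57/118 = 0.4831, -p*log2(p) = 0.5071
  s2: p = 19/118 = 0.1610, -p*log2(p) = 0.4242
  s3: p = 17/118 = 0.1441, -p*log2(p) = 0.4027
  s4: p = 25/118 = 0.2119, -p*log2(p) = 0.4743
H = sum of terms = 1.8083
Rounded to 2 decimals: 1.81

1.81


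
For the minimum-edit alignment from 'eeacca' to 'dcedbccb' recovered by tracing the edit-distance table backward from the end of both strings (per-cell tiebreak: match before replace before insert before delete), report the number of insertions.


Edit distance = 5. Backtracking from cell (6, 8) with preference match > replace > insert > delete,
then listing the resulting alignment 'eeacca' -> 'dcedbccb' left to right:
  Step 1: insert 'd' [insertion #1]
  Step 2: insert 'c' [insertion #2]
  Step 3: keep 'e'
  Step 4: replace e->d
  Step 5: replace a->b
  Step 6: keep 'c'
  Step 7: keep 'c'
  Step 8: replace a->b
Total insertions: 2

2


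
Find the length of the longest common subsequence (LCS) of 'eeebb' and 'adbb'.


DP table for LCS of 'eeebb' and 'adbb':
       a  d  b  b
    0  0  0  0  0
  e 0  0  0  0  0
  e 0  0  0  0  0
  e 0  0  0  0  0
  b 0  0  0  1  1
  b 0  0  0  1  2
LCS: 'bb'
LCS length = 2

2


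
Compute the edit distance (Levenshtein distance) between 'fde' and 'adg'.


Building DP table for s1='fde' (len 3) and s2='adg' (len 3):
       a  d  g
    0  1  2  3
  f 1  1  2  3
  d 2  2  1  2
  e 3  3  2  2
Edit distance = dp[3][3] = 2

2


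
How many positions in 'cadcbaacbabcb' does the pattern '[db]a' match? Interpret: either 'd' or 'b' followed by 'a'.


Pattern: [db]a means either 'd' or 'b' followed by 'a'.
Scanning 'cadcbaacbabcb' position-by-position:
  Pos 0: window 'ca' -> no
  Pos 1: window 'ad' -> no
  Pos 2: window 'dc' -> no
  Pos 3: window 'cb' -> no
  Pos 4: window 'ba' -> MATCH
  Pos 5: window 'aa' -> no
  Pos 6: window 'ac' -> no
  Pos 7: window 'cb' -> no
  Pos 8: window 'ba' -> MATCH
  Pos 9: window 'ab' -> no
  Pos 10: window 'bc' -> no
  Pos 11: window 'cb' -> no
  Pos 12: window 'b' -> no
Total matches: 2

2


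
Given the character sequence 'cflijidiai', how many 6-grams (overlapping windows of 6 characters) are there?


String 'cflijidiai' has length L = 10.
Number of overlapping n-grams = L - n + 1
Substituting: 10 - 6 + 1 = 5

5


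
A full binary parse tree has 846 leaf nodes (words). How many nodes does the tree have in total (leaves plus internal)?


Leaf nodes (terminals): 846
Internal nodes = n - 1 = 846 - 1 = 845
Total = leaves + internal = 846 + 845 = 1691

1691


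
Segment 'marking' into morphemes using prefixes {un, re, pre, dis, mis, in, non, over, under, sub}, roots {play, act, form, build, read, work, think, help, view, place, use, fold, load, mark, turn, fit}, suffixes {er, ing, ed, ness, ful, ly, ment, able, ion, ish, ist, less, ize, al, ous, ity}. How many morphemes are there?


Segmenting 'marking' against the inventory:
  'mark' -> root (morpheme 1)
  'ing' -> suffix (morpheme 2)
Total morphemes: 2

2


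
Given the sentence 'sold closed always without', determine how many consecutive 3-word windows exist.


Word trigrams from [4] words:
  Trigram 1: (sold closed always)
  Trigram 2: (closed always without)
Total word trigrams: 4 - 2 = 2

2


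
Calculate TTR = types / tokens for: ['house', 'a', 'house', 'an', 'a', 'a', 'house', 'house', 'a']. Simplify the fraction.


Tokens: 9
Unique types: ('a', 'an', 'house') = 3
TTR = 3/9
Simplify: divide both by 3 -> 1/3
TTR = 1/3

1/3


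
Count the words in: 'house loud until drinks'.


Counting words by splitting on spaces:
  Word 1: 'house'
  Word 2: 'loud'
  Word 3: 'until'
  Word 4: 'drinks'
Total words: 4

4


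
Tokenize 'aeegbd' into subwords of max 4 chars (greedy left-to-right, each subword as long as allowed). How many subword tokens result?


'aeegbd' has 6 characters.
Chunking with max size 4:
  Chunk 1: 'aeeg' (positions 0-3)
  Chunk 2: 'bd' (positions 4-5)
Total chunks: ceil(6 / 4) = 2

2


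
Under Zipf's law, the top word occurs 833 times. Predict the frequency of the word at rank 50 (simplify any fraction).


Zipf's law: freq(rank) = f1 / rank
f1 = 833, rank = 50
freq = 833 / 50
GCD(833, 50) = 1
Simplified: 833/50

833/50


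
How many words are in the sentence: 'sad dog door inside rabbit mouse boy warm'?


Counting words by splitting on spaces:
  Word 1: 'sad'
  Word 2: 'dog'
  Word 3: 'door'
  Word 4: 'inside'
  Word 5: 'rabbit'
  Word 6: 'mouse'
  Word 7: 'boy'
  Word 8: 'warm'
Total words: 8

8


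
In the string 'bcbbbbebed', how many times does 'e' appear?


Scanning 'bcbbbbebed' for 'e':
  Position 6: 'e' -> MATCH (count: 1)
  Position 8: 'e' -> MATCH (count: 2)
Total occurrences of 'e': 2

2


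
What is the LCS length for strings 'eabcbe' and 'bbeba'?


DP table for LCS of 'eabcbe' and 'bbeba':
       b  b  e  b  a
    0  0  0  0  0  0
  e 0  0  0  1  1  1
  a 0  0  0  1  1  2
  b 0  1  1  1  2  2
  c 0  1  1  1  2  2
  b 0  1  2  2  2  2
  e 0  1  2  3  3  3
LCS: 'bbe'
LCS length = 3

3


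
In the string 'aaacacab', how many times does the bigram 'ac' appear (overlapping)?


Scanning 'aaacacab' for bigram 'ac':
  Position 0: 'aa' -> no
  Position 1: 'aa' -> no
  Position 2: 'ac' -> MATCH
  Position 3: 'ca' -> no
  Position 4: 'ac' -> MATCH
  Position 5: 'ca' -> no
  Position 6: 'ab' -> no
Total matches: 2

2


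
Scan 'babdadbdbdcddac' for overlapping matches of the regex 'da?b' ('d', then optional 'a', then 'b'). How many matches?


Pattern: da?b means 'd', then optional 'a', then 'b'.
Scanning 'babdadbdbdcddac' position-by-position:
  Pos 0: window 'bab' -> no
  Pos 1: window 'abd' -> no
  Pos 2: window 'bda' -> no
  Pos 3: window 'dad' -> no
  Pos 4: window 'adb' -> no
  Pos 5: window 'dbd' -> MATCH
  Pos 6: window 'bdb' -> no
  Pos 7: window 'dbd' -> MATCH
  Pos 8: window 'bdc' -> no
  Pos 9: window 'dcd' -> no
  Pos 10: window 'cdd' -> no
  Pos 11: window 'dda' -> no
  Pos 12: window 'dac' -> no
  Pos 13: window 'ac' -> no
  Pos 14: window 'c' -> no
Total matches: 2

2


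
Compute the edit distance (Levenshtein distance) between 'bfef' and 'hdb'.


Building DP table for s1='bfef' (len 4) and s2='hdb' (len 3):
       h  d  b
    0  1  2  3
  b 1  1  2  2
  f 2  2  2  3
  e 3  3  3  3
  f 4  4  4  4
Edit distance = dp[4][3] = 4

4


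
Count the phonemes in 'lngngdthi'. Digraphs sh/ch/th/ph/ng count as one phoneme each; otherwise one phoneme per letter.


Parsing 'lngngdthi' greedily, digraphs first:
  'l' -> consonant phoneme (phonemes so far: 1)
  'ng' -> digraph (1 consonant phoneme) (phonemes so far: 2)
  'ng' -> digraph (1 consonant phoneme) (phonemes so far: 3)
  'd' -> consonant phoneme (phonemes so far: 4)
  'th' -> digraph (1 consonant phoneme) (phonemes so far: 5)
  'i' -> vowel phoneme (phonemes so far: 6)
Total phonemes: 6

6


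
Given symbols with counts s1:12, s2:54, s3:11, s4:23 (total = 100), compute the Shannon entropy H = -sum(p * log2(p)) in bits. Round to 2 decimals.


Computing entropy H = -sum(p_i * log2(p_i)):
  s1: p = 12/100 = 0.1200, -p*log2(p) = 0.3671
  s2: p = 54/100 = 0.5400, -p*log2(p) = 0.4800
  s3: p = 11/100 = 0.1100, -p*log2(p) = 0.3503
  s4: p = 23/100 = 0.2300, -p*log2(p) = 0.4877
H = sum of terms = 1.6851
Rounded to 2 decimals: 1.69

1.69


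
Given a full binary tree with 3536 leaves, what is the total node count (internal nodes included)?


Leaf nodes (terminals): 3536
Internal nodes = n - 1 = 3536 - 1 = 3535
Total = leaves + internal = 3536 + 3535 = 7071

7071


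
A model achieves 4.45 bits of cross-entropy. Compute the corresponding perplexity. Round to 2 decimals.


Perplexity formula: PP = 2^H
H = 4.45
PP = 2^4.45
Decompose: 2^4.45 = 2^4 * 2^0.45
2^4 = 16, 2^0.45 ~ 1.3660403
PP ~ 16 * 1.3660403 = 21.8566448
Rounded to 2 decimals: 21.86

21.86


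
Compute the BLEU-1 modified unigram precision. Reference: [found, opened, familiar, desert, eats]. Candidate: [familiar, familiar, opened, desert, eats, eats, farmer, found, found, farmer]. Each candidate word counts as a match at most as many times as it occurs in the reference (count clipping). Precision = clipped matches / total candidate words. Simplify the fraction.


Reference word counts: {'desert': 1, 'eats': 1, 'familiar': 1, 'found': 1, 'opened': 1}
Checking each candidate word (with clipping):
  'familiar' -> in reference (ref count 1, used 1/1) -> match (matches: 1)
  'familiar' -> ref count 1 already used up (1/1) -> clipped, no match (matches: 1)
  'opened' -> in reference (ref count 1, used 1/1) -> match (matches: 2)
  'desert' -> in reference (ref count 1, used 1/1) -> match (matches: 3)
  'eats' -> in reference (ref count 1, used 1/1) -> match (matches: 4)
  'eats' -> ref count 1 already used up (1/1) -> clipped, no match (matches: 4)
  'farmer' -> not in reference -> no match (matches: 4)
  'found' -> in reference (ref count 1, used 1/1) -> match (matches: 5)
  'found' -> ref count 1 already used up (1/1) -> clipped, no match (matches: 5)
  'farmer' -> not in reference -> no match (matches: 5)
Clipped matches: 5, Candidate length: 10
Precision = 5/10 = 1/2

1/2


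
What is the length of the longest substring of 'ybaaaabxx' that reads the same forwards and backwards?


Scanning 'ybaaaabxx' for palindromic substrings.
Substring at positions 1-6: 'baaaab'.
Check: reverse('baaaab') = 'baaaab' -> palindrome confirmed.
Neighbouring characters ('y' / 'x') break symmetry, so it cannot extend further.
No longer palindromic substring exists; longest length = 6

6


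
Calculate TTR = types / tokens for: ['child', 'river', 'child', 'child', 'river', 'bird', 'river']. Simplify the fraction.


Tokens: 7
Unique types: ('bird', 'child', 'river') = 3
TTR = 3/7
Already in lowest terms.

3/7


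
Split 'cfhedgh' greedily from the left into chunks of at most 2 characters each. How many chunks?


'cfhedgh' has 7 characters.
Chunking with max size 2:
  Chunk 1: 'cf' (positions 0-1)
  Chunk 2: 'he' (positions 2-3)
  Chunk 3: 'dg' (positions 4-5)
  Chunk 4: 'h' (positions 6-6)
Total chunks: ceil(7 / 2) = 4

4


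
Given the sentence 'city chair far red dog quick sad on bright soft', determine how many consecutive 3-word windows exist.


Word trigrams from [10] words:
  Trigram 1: (city chair far)
  Trigram 2: (chair far red)
  Trigram 3: (far red dog)
  Trigram 4: (red dog quick)
  Trigram 5: (dog quick sad)
  Trigram 6: (quick sad on)
  Trigram 7: (sad on bright)
  Trigram 8: (on bright soft)
Total word trigrams: 10 - 2 = 8

8


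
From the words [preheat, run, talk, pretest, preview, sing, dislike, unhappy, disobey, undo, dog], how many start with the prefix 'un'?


Checking each word for prefix 'un':
  'preheat' -> no (count: 0)
  'run' -> no (count: 0)
  'talk' -> no (count: 0)
  'pretest' -> no (count: 0)
  'preview' -> no (count: 0)
  'sing' -> no (count: 0)
  'dislike' -> no (count: 0)
  'unhappy' -> YES, starts with 'un' (count: 1)
  'disobey' -> no (count: 1)
  'undo' -> YES, starts with 'un' (count: 2)
  'dog' -> no (count: 2)
Total with prefix 'un': 2

2


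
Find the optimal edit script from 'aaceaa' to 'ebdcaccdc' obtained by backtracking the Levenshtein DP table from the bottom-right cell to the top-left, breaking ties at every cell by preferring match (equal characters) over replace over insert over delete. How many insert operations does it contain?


Edit distance = 7. Backtracking from cell (6, 9) with preference match > replace > insert > delete,
then listing the resulting alignment 'aaceaa' -> 'ebdcaccdc' left to right:
  Step 1: insert 'e' [insertion #1]
  Step 2: insert 'b' [insertion #2]
  Step 3: insert 'd' [insertion #3]
  Step 4: replace a->c
  Step 5: keep 'a'
  Step 6: keep 'c'
  Step 7: replace e->c
  Step 8: replace a->d
  Step 9: replace a->c
Total insertions: 3

3


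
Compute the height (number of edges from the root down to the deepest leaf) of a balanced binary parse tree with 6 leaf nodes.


In a balanced binary tree with n leaves the deepest leaf is ceil(log2(n)) edges below the root.
log2(6) = 2.5850
ceil(2.5850) = 3
height (edges) = 3

3


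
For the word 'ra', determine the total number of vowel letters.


Scanning each character of 'ra':
  Position 1: 'r' -> consonant (running count: 0)
  Position 2: 'a' -> vowel (running count: 1)
Total vowels: 1

1


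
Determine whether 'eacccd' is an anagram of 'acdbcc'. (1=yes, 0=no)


Sort characters of 'eacccd': 'acccde'
Sort characters of 'acdbcc': 'abcccd'
Sorted forms differ -> they are NOT anagrams
Result: 0

0


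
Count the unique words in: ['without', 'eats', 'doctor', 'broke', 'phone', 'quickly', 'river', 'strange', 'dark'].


Listing all tokens and tracking unique types:
  Token 1: 'without' -> NEW (unique so far: 1)
  Token 2: 'eats' -> NEW (unique so far: 2)
  Token 3: 'doctor' -> NEW (unique so far: 3)
  Token 4: 'broke' -> NEW (unique so far: 4)
  Token 5: 'phone' -> NEW (unique so far: 5)
  Token 6: 'quickly' -> NEW (unique so far: 6)
  Token 7: 'river' -> NEW (unique so far: 7)
  Token 8: 'strange' -> NEW (unique so far: 8)
  Token 9: 'dark' -> NEW (unique so far: 9)
Unique types: ('broke', 'dark', 'doctor', 'eats', 'phone', 'quickly', 'river', 'strange', 'without')
Vocabulary size: 9

9


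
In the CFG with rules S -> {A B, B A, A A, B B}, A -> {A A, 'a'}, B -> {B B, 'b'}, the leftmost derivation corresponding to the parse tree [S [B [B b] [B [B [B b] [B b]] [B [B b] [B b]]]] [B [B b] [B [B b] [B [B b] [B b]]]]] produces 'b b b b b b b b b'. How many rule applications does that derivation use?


Every bracketed nonterminal node [X ...] in the tree is produced by exactly one rule application.
Reading the tree off as a leftmost derivation:
  Step 1: S  =>  B B   (applied S -> B B)
  Step 2: B B  =>  B B B   (applied B -> B B)
  Step 3: B B B  =>  b B B   (applied B -> b)
  Step 4: b B B  =>  b B B B   (applied B -> B B)
  Step 5: b B B B  =>  b B B B B   (applied B -> B B)
  Step 6: b B B B B  =>  b b B B B   (applied B -> b)
  Step 7: b b B B B  =>  b b b B B   (applied B -> b)
  Step 8: b b b B B  =>  b b b B B B   (applied B -> B B)
  Step 9: b b b B B B  =>  b b b b B B   (applied B -> b)
  Step 10: b b b b B B  =>  b b b b b B   (applied B -> b)
  Step 11: b b b b b B  =>  b b b b b B B   (applied B -> B B)
  Step 12: b b b b b B B  =>  b b b b b b B   (applied B -> b)
  Step 13: b b b b b b B  =>  b b b b b b B B   (applied B -> B B)
  Step 14: b b b b b b B B  =>  b b b b b b b B   (applied B -> b)
  Step 15: b b b b b b b B  =>  b b b b b b b B B   (applied B -> B B)
  Step 16: b b b b b b b B B  =>  b b b b b b b b B   (applied B -> b)
  Step 17: b b b b b b b b B  =>  b b b b b b b b b   (applied B -> b)
Final yield: b b b b b b b b b
Total rewrite steps: 17

17


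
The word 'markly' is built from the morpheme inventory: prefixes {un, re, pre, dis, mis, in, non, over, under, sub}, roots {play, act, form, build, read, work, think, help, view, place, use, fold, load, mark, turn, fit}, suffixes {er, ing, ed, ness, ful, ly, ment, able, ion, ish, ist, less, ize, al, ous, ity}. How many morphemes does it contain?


Segmenting 'markly' against the inventory:
  'mark' -> root (morpheme 1)
  'ly' -> suffix (morpheme 2)
Total morphemes: 2

2


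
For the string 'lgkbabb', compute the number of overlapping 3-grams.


String 'lgkbabb' has length L = 7.
Number of overlapping n-grams = L - n + 1
Substituting: 7 - 3 + 1 = 5

5


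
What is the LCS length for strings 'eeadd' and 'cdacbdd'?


DP table for LCS of 'eeadd' and 'cdacbdd':
       c  d  a  c  b  d  d
    0  0  0  0  0  0  0  0
  e 0  0  0  0  0  0  0  0
  e 0  0  0  0  0  0  0  0
  a 0  0  0  1  1  1  1  1
  d 0  0  1  1  1  1  2  2
  d 0  0  1  1  1  1  2  3
LCS: 'add'
LCS length = 3

3


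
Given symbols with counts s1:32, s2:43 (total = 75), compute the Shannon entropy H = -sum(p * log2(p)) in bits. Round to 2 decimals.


Computing entropy H = -sum(p_i * log2(p_i)):
  s1: p = 32/75 = 0.4267, -p*log2(p) = 0.5243
  s2: p = 43/75 = 0.5733, -p*log2(p) = 0.4601
H = sum of terms = 0.9844
Rounded to 2 decimals: 0.98

0.98


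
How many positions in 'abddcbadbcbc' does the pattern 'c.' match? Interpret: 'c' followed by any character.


Pattern: c. means 'c' followed by any character.
Scanning 'abddcbadbcbc' position-by-position:
  Pos 0: window 'ab' -> no
  Pos 1: window 'bd' -> no
  Pos 2: window 'dd' -> no
  Pos 3: window 'dc' -> no
  Pos 4: window 'cb' -> MATCH
  Pos 5: window 'ba' -> no
  Pos 6: window 'ad' -> no
  Pos 7: window 'db' -> no
  Pos 8: window 'bc' -> no
  Pos 9: window 'cb' -> MATCH
  Pos 10: window 'bc' -> no
  Pos 11: window 'c' -> no
Total matches: 2

2


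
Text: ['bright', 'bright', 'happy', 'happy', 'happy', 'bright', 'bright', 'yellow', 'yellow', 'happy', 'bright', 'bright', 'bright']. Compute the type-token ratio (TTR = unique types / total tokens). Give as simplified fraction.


Tokens: 13
Unique types: ('bright', 'happy', 'yellow') = 3
TTR = 3/13
Already in lowest terms.

3/13


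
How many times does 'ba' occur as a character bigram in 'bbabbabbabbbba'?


Scanning 'bbabbabbabbbba' for bigram 'ba':
  Position 0: 'bb' -> no
  Position 1: 'ba' -> MATCH
  Position 2: 'ab' -> no
  Position 3: 'bb' -> no
  Position 4: 'ba' -> MATCH
  Position 5: 'ab' -> no
  Position 6: 'bb' -> no
  Position 7: 'ba' -> MATCH
  Position 8: 'ab' -> no
  Position 9: 'bb' -> no
  Position 10: 'bb' -> no
  Position 11: 'bb' -> no
  Position 12: 'ba' -> MATCH
Total matches: 4

4


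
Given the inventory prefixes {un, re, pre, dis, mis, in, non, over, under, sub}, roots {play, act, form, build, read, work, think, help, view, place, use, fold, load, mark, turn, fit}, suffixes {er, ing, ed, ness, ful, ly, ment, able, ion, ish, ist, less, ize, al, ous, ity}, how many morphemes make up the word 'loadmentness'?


Segmenting 'loadmentness' against the inventory:
  'load' -> root (morpheme 1)
  'ment' -> suffix (morpheme 2)
  'ness' -> suffix (morpheme 3)
Total morphemes: 3

3


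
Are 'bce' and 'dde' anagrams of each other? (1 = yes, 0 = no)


Sort characters of 'bce': 'bce'
Sort characters of 'dde': 'dde'
Sorted forms differ -> they are NOT anagrams
Result: 0

0


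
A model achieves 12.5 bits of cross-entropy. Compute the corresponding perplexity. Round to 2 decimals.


Perplexity formula: PP = 2^H
H = 12.5
PP = 2^12.5
Decompose: 2^12.5 = 2^12 * 2^0.5 = 2^12 * sqrt(2)
2^12 = 4096, sqrt(2) ~ 1.4142136
PP ~ 4096 * 1.4142136 = 5792.6189056
Rounded to 2 decimals: 5792.62

5792.62


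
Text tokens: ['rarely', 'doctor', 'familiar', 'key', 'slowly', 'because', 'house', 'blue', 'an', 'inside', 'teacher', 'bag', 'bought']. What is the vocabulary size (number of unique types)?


Listing all tokens and tracking unique types:
  Token 1: 'rarely' -> NEW (unique so far: 1)
  Token 2: 'doctor' -> NEW (unique so far: 2)
  Token 3: 'familiar' -> NEW (unique so far: 3)
  Token 4: 'key' -> NEW (unique so far: 4)
  Token 5: 'slowly' -> NEW (unique so far: 5)
  Token 6: 'because' -> NEW (unique so far: 6)
  Token 7: 'house' -> NEW (unique so far: 7)
  Token 8: 'blue' -> NEW (unique so far: 8)
  Token 9: 'an' -> NEW (unique so far: 9)
  Token 10: 'inside' -> NEW (unique so far: 10)
  Token 11: 'teacher' -> NEW (unique so far: 11)
  Token 12: 'bag' -> NEW (unique so far: 12)
  Token 13: 'bought' -> NEW (unique so far: 13)
Unique types: ('an', 'bag', 'because', 'blue', 'bought', 'doctor', 'familiar', 'house', 'inside', 'key', 'rarely', 'slowly', 'teacher')
Vocabulary size: 13

13


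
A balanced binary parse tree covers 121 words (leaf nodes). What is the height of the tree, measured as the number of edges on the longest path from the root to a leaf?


In a balanced binary tree with n leaves the deepest leaf is ceil(log2(n)) edges below the root.
log2(121) = 6.9189
ceil(6.9189) = 7
height (edges) = 7

7


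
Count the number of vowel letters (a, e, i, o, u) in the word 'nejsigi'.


Scanning each character of 'nejsigi':
  Position 1: 'n' -> consonant (running count: 0)
  Position 2: 'e' -> vowel (running count: 1)
  Position 3: 'j' -> consonant (running count: 1)
  Position 4: 's' -> consonant (running count: 1)
  Position 5: 'i' -> vowel (running count: 2)
  Position 6: 'g' -> consonant (running count: 2)
  Position 7: 'i' -> vowel (running count: 3)
Total vowels: 3

3


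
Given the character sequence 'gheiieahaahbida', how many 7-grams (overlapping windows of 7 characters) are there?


String 'gheiieahaahbida' has length L = 15.
Number of overlapping n-grams = L - n + 1
Substituting: 15 - 7 + 1 = 9

9


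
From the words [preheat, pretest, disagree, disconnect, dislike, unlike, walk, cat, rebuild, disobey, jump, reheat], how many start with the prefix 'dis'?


Checking each word for prefix 'dis':
  'preheat' -> no (count: 0)
  'pretest' -> no (count: 0)
  'disagree' -> YES, starts with 'dis' (count: 1)
  'disconnect' -> YES, starts with 'dis' (count: 2)
  'dislike' -> YES, starts with 'dis' (count: 3)
  'unlike' -> no (count: 3)
  'walk' -> no (count: 3)
  'cat' -> no (count: 3)
  'rebuild' -> no (count: 3)
  'disobey' -> YES, starts with 'dis' (count: 4)
  'jump' -> no (count: 4)
  'reheat' -> no (count: 4)
Total with prefix 'dis': 4

4


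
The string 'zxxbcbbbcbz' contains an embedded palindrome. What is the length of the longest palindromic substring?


Scanning 'zxxbcbbbcbz' for palindromic substrings.
Substring at positions 3-9: 'bcbbbcb'.
Check: reverse('bcbbbcb') = 'bcbbbcb' -> palindrome confirmed.
Neighbouring characters ('x' / 'z') break symmetry, so it cannot extend further.
No longer palindromic substring exists; longest length = 7

7


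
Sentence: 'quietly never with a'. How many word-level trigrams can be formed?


Word trigrams from [4] words:
  Trigram 1: (quietly never with)
  Trigram 2: (never with a)
Total word trigrams: 4 - 2 = 2

2


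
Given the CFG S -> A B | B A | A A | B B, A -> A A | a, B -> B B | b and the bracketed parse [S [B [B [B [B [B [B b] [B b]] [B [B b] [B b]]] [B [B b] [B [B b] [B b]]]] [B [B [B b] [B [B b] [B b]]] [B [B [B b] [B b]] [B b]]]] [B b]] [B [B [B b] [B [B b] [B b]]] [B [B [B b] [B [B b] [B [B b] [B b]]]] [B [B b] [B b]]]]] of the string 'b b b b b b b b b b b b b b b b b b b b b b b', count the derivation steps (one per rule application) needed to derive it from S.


Every bracketed nonterminal node [X ...] in the tree is produced by exactly one rule application.
Reading the tree off as a leftmost derivation:
  Step 1: S  =>  B B   (applied S -> B B)
  Step 2: B B  =>  B B B   (applied B -> B B)
  Step 3: B B B  =>  B B B B   (applied B -> B B)
  Step 4: B B B B  =>  B B B B B   (applied B -> B B)
  Step 5: B B B B B  =>  B B B B B B   (applied B -> B B)
  Step 6: B B B B B B  =>  B B B B B B B   (applied B -> B B)
  Step 7: B B B B B B B  =>  b B B B B B B   (applied B -> b)
  Step 8: b B B B B B B  =>  b b B B B B B   (applied B -> b)
  Step 9: b b B B B B B  =>  b b B B B B B B   (applied B -> B B)
  Step 10: b b B B B B B B  =>  b b b B B B B B   (applied B -> b)
  Step 11: b b b B B B B B  =>  b b b b B B B B   (applied B -> b)
  Step 12: b b b b B B B B  =>  b b b b B B B B B   (applied B -> B B)
  Step 13: b b b b B B B B B  =>  b b b b b B B B B   (applied B -> b)
  Step 14: b b b b b B B B B  =>  b b b b b B B B B B   (applied B -> B B)
  Step 15: b b b b b B B B B B  =>  b b b b b b B B B B   (applied B -> b)
  Step 16: b b b b b b B B B B  =>  b b b b b b b B B B   (applied B -> b)
  Step 17: b b b b b b b B B B  =>  b b b b b b b B B B B   (applied B -> B B)
  Step 18: b b b b b b b B B B B  =>  b b b b b b b B B B B B   (applied B -> B B)
  Step 19: b b b b b b b B B B B B  =>  b b b b b b b b B B B B   (applied B -> b)
  Step 20: b b b b b b b b B B B B  =>  b b b b b b b b B B B B B   (applied B -> B B)
  Step 21: b b b b b b b b B B B B B  =>  b b b b b b b b b B B B B   (applied B -> b)
  Step 22: b b b b b b b b b B B B B  =>  b b b b b b b b b b B B B   (applied B -> b)
  Step 23: b b b b b b b b b b B B B  =>  b b b b b b b b b b B B B B   (applied B -> B B)
  Step 24: b b b b b b b b b b B B B B  =>  b b b b b b b b b b B B B B B   (applied B -> B B)
  Step 25: b b b b b b b b b b B B B B B  =>  b b b b b b b b b b b B B B B   (applied B -> b)
  Step 26: b b b b b b b b b b b B B B B  =>  b b b b b b b b b b b b B B B   (applied B -> b)
  Step 27: b b b b b b b b b b b b B B B  =>  b b b b b b b b b b b b b B B   (applied B -> b)
  Step 28: b b b b b b b b b b b b b B B  =>  b b b b b b b b b b b b b b B   (applied B -> b)
  Step 29: b b b b b b b b b b b b b b B  =>  b b b b b b b b b b b b b b B B   (applied B -> B B)
  Step 30: b b b b b b b b b b b b b b B B  =>  b b b b b b b b b b b b b b B B B   (applied B -> B B)
  Step 31: b b b b b b b b b b b b b b B B B  =>  b b b b b b b b b b b b b b b B B   (applied B -> b)
  Step 32: b b b b b b b b b b b b b b b B B  =>  b b b b b b b b b b b b b b b B B B   (applied B -> B B)
  Step 33: b b b b b b b b b b b b b b b B B B  =>  b b b b b b b b b b b b b b b b B B   (applied B -> b)
  Step 34: b b b b b b b b b b b b b b b b B B  =>  b b b b b b b b b b b b b b b b b B   (applied B -> b)
  Step 35: b b b b b b b b b b b b b b b b b B  =>  b b b b b b b b b b b b b b b b b B B   (applied B -> B B)
  Step 36: b b b b b b b b b b b b b b b b b B B  =>  b b b b b b b b b b b b b b b b b B B B   (applied B -> B B)
  Step 37: b b b b b b b b b b b b b b b b b B B B  =>  b b b b b b b b b b b b b b b b b b B B   (applied B -> b)
  Step 38: b b b b b b b b b b b b b b b b b b B B  =>  b b b b b b b b b b b b b b b b b b B B B   (applied B -> B B)
  Step 39: b b b b b b b b b b b b b b b b b b B B B  =>  b b b b b b b b b b b b b b b b b b b B B   (applied B -> b)
  Step 40: b b b b b b b b b b b b b b b b b b b B B  =>  b b b b b b b b b b b b b b b b b b b B B B   (applied B -> B B)
  Step 41: b b b b b b b b b b b b b b b b b b b B B B  =>  b b b b b b b b b b b b b b b b b b b b B B   (applied B -> b)
  Step 42: b b b b b b b b b b b b b b b b b b b b B B  =>  b b b b b b b b b b b b b b b b b b b b b B   (applied B -> b)
  Step 43: b b b b b b b b b b b b b b b b b b b b b B  =>  b b b b b b b b b b b b b b b b b b b b b B B   (applied B -> B B)
  Step 44: b b b b b b b b b b b b b b b b b b b b b B B  =>  b b b b b b b b b b b b b b b b b b b b b b B   (applied B -> b)
  Step 45: b b b b b b b b b b b b b b b b b b b b b b B  =>  b b b b b b b b b b b b b b b b b b b b b b b   (applied B -> b)
Final yield: b b b b b b b b b b b b b b b b b b b b b b b
Total rewrite steps: 45

45


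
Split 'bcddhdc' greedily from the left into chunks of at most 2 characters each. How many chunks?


'bcddhdc' has 7 characters.
Chunking with max size 2:
  Chunk 1: 'bc' (positions 0-1)
  Chunk 2: 'dd' (positions 2-3)
  Chunk 3: 'hd' (positions 4-5)
  Chunk 4: 'c' (positions 6-6)
Total chunks: ceil(7 / 2) = 4

4


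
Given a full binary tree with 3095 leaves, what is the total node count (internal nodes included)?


Leaf nodes (terminals): 3095
Internal nodes = n - 1 = 3095 - 1 = 3094
Total = leaves + internal = 3095 + 3094 = 6189

6189


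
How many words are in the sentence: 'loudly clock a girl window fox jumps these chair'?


Counting words by splitting on spaces:
  Word 1: 'loudly'
  Word 2: 'clock'
  Word 3: 'a'
  Word 4: 'girl'
  Word 5: 'window'
  Word 6: 'fox'
  Word 7: 'jumps'
  Word 8: 'these'
  Word 9: 'chair'
Total words: 9

9


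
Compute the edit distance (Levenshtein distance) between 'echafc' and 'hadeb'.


Building DP table for s1='echafc' (len 6) and s2='hadeb' (len 5):
       h  a  d  e  b
    0  1  2  3  4  5
  e 1  1  2  3  3  4
  c 2  2  2  3  4  4
  h 3  2  3  3  4  5
  a 4  3  2  3  4  5
  f 5  4  3  3  4  5
  c 6  5  4  4  4  5
Edit distance = dp[6][5] = 5

5


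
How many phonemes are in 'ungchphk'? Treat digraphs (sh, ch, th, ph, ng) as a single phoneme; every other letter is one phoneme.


Parsing 'ungchphk' greedily, digraphs first:
  'u' -> vowel phoneme (phonemes so far: 1)
  'ng' -> digraph (1 consonant phoneme) (phonemes so far: 2)
  'ch' -> digraph (1 consonant phoneme) (phonemes so far: 3)
  'ph' -> digraph (1 consonant phoneme) (phonemes so far: 4)
  'k' -> consonant phoneme (phonemes so far: 5)
Total phonemes: 5

5


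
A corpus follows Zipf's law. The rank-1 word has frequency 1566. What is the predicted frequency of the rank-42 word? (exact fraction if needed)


Zipf's law: freq(rank) = f1 / rank
f1 = 1566, rank = 42
freq = 1566 / 42
GCD(1566, 42) = 6
Simplified: 261/7

261/7


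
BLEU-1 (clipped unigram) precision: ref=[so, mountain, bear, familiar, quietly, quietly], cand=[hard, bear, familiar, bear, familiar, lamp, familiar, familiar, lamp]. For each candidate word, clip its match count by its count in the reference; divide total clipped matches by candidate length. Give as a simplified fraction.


Reference word counts: {'bear': 1, 'familiar': 1, 'mountain': 1, 'quietly': 2, 'so': 1}
Checking each candidate word (with clipping):
  'hard' -> not in reference -> no match (matches: 0)
  'bear' -> in reference (ref count 1, used 1/1) -> match (matches: 1)
  'familiar' -> in reference (ref count 1, used 1/1) -> match (matches: 2)
  'bear' -> ref count 1 already used up (1/1) -> clipped, no match (matches: 2)
  'familiar' -> ref count 1 already used up (1/1) -> clipped, no match (matches: 2)
  'lamp' -> not in reference -> no match (matches: 2)
  'familiar' -> ref count 1 already used up (1/1) -> clipped, no match (matches: 2)
  'familiar' -> ref count 1 already used up (1/1) -> clipped, no match (matches: 2)
  'lamp' -> not in reference -> no match (matches: 2)
Clipped matches: 2, Candidate length: 9
Precision = 2/9

2/9


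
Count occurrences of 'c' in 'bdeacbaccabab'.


Scanning 'bdeacbaccabab' for 'c':
  Position 4: 'c' -> MATCH (count: 1)
  Position 7: 'c' -> MATCH (count: 2)
  Position 8: 'c' -> MATCH (count: 3)
Total occurrences of 'c': 3

3


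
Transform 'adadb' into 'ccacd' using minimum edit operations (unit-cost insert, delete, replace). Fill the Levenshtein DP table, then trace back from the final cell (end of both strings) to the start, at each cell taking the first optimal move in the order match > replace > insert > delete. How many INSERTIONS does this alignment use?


Edit distance = 4. Backtracking from cell (5, 5) with preference match > replace > insert > delete,
then listing the resulting alignment 'adadb' -> 'ccacd' left to right:
  Step 1: replace a->c
  Step 2: replace d->c
  Step 3: keep 'a'
  Step 4: replace d->c
  Step 5: replace b->d
Total insertions: 0

0


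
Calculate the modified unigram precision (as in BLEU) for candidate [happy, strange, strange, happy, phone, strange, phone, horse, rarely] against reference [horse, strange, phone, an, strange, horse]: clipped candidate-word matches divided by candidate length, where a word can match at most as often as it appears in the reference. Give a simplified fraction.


Reference word counts: {'an': 1, 'horse': 2, 'phone': 1, 'strange': 2}
Checking each candidate word (with clipping):
  'happy' -> not in reference -> no match (matches: 0)
  'strange' -> in reference (ref count 2, used 1/2) -> match (matches: 1)
  'strange' -> in reference (ref count 2, used 2/2) -> match (matches: 2)
  'happy' -> not in reference -> no match (matches: 2)
  'phone' -> in reference (ref count 1, used 1/1) -> match (matches: 3)
  'strange' -> ref count 2 already used up (2/2) -> clipped, no match (matches: 3)
  'phone' -> ref count 1 already used up (1/1) -> clipped, no match (matches: 3)
  'horse' -> in reference (ref count 2, used 1/2) -> match (matches: 4)
  'rarely' -> not in reference -> no match (matches: 4)
Clipped matches: 4, Candidate length: 9
Precision = 4/9

4/9


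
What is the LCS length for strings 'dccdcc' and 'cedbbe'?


DP table for LCS of 'dccdcc' and 'cedbbe':
       c  e  d  b  b  e
    0  0  0  0  0  0  0
  d 0  0  0  1  1  1  1
  c 0  1  1  1  1  1  1
  c 0  1  1  1  1  1  1
  d 0  1  1  2  2  2  2
  c 0  1  1  2  2  2  2
  c 0  1  1  2  2  2  2
LCS: 'cd'
LCS length = 2

2


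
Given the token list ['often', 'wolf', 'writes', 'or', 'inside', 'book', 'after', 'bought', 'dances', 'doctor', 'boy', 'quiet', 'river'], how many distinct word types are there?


Listing all tokens and tracking unique types:
  Token 1: 'often' -> NEW (unique so far: 1)
  Token 2: 'wolf' -> NEW (unique so far: 2)
  Token 3: 'writes' -> NEW (unique so far: 3)
  Token 4: 'or' -> NEW (unique so far: 4)
  Token 5: 'inside' -> NEW (unique so far: 5)
  Token 6: 'book' -> NEW (unique so far: 6)
  Token 7: 'after' -> NEW (unique so far: 7)
  Token 8: 'bought' -> NEW (unique so far: 8)
  Token 9: 'dances' -> NEW (unique so far: 9)
  Token 10: 'doctor' -> NEW (unique so far: 10)
  Token 11: 'boy' -> NEW (unique so far: 11)
  Token 12: 'quiet' -> NEW (unique so far: 12)
  Token 13: 'river' -> NEW (unique so far: 13)
Unique types: ('after', 'book', 'bought', 'boy', 'dances', 'doctor', 'inside', 'often', 'or', 'quiet', 'river', 'wolf', 'writes')
Vocabulary size: 13

13
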